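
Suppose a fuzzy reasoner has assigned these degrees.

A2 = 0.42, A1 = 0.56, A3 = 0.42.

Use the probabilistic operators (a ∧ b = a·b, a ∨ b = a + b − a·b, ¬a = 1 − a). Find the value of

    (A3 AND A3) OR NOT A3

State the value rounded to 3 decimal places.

A3 AND A3 = a·b on (0.4200, 0.4200) = 0.1764
NOT A3 = 1 − 0.4200 = 0.5800
(A3 AND A3) OR NOT A3 = a + b − a·b on (0.1764, 0.5800) = 0.6541

0.654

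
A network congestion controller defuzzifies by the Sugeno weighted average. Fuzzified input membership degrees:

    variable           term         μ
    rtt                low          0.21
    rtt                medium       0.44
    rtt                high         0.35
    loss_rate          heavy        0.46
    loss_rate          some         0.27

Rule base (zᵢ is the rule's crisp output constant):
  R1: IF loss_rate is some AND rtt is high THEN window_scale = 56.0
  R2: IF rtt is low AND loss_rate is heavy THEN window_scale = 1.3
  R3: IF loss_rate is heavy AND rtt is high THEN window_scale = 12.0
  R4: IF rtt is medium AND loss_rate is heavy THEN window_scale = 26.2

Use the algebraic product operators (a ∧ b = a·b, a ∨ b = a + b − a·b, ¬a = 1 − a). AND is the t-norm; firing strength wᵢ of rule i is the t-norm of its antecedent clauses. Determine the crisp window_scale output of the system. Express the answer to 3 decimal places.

22.818

R1 (z=56.0): some=0.27, high=0.35; AND[a·b] → w = 0.0945
R2 (z=1.3): low=0.21, heavy=0.46; AND[a·b] → w = 0.0966
R3 (z=12.0): heavy=0.46, high=0.35; AND[a·b] → w = 0.1610
R4 (z=26.2): medium=0.44, heavy=0.46; AND[a·b] → w = 0.2024
Weighted average = (0.0945·56.0 + 0.0966·1.3 + 0.1610·12.0 + 0.2024·26.2) / (0.0945 + 0.0966 + 0.1610 + 0.2024)
  = 12.6525 / 0.5545 = 22.818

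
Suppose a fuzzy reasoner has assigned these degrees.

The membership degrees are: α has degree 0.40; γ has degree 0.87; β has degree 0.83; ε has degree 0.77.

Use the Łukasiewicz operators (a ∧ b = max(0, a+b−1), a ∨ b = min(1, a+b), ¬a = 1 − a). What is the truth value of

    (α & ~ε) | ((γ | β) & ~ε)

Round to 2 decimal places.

0.23

~ε = 1 − 0.77 = 0.23
α & ~ε = max(0, a+b−1) on (0.40, 0.23) = 0.00
γ | β = min(1, a+b) on (0.87, 0.83) = 1.00
~ε = 1 − 0.77 = 0.23
(γ | β) & ~ε = max(0, a+b−1) on (1.00, 0.23) = 0.23
(α & ~ε) | ((γ | β) & ~ε) = min(1, a+b) on (0.00, 0.23) = 0.23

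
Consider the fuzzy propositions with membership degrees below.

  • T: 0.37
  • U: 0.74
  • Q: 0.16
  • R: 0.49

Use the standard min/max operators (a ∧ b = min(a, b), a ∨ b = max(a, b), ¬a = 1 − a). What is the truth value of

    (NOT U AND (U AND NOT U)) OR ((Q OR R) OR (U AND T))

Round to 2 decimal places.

NOT U = 1 − 0.74 = 0.26
NOT U = 1 − 0.74 = 0.26
U AND NOT U = min(a, b) on (0.74, 0.26) = 0.26
NOT U AND (U AND NOT U) = min(a, b) on (0.26, 0.26) = 0.26
Q OR R = max(a, b) on (0.16, 0.49) = 0.49
U AND T = min(a, b) on (0.74, 0.37) = 0.37
(Q OR R) OR (U AND T) = max(a, b) on (0.49, 0.37) = 0.49
(NOT U AND (U AND NOT U)) OR ((Q OR R) OR (U AND T)) = max(a, b) on (0.26, 0.49) = 0.49

0.49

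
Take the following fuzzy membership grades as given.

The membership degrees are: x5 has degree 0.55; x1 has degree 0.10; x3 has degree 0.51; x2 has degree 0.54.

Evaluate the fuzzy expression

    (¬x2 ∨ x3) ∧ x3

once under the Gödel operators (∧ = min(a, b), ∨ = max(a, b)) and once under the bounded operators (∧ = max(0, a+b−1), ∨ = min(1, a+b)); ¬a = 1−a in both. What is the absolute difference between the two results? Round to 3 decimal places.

0.030

Under Gödel:
  ¬x2 = 1 − 0.54 = 0.46
  ¬x2 ∨ x3 = max(a, b) on (0.46, 0.51) = 0.51
  (¬x2 ∨ x3) ∧ x3 = min(a, b) on (0.51, 0.51) = 0.51
  → value = 0.5100
Under bounded:
  ¬x2 = 1 − 0.54 = 0.46
  ¬x2 ∨ x3 = min(1, a+b) on (0.46, 0.51) = 0.97
  (¬x2 ∨ x3) ∧ x3 = max(0, a+b−1) on (0.97, 0.51) = 0.48
  → value = 0.4800
|0.5100 − 0.4800| = 0.030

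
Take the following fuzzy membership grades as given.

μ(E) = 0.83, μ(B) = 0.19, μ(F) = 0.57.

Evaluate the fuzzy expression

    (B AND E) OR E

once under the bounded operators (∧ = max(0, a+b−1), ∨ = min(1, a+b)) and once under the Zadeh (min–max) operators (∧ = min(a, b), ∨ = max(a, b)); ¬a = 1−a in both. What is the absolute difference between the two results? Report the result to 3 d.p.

Under bounded:
  B AND E = max(0, a+b−1) on (0.19, 0.83) = 0.02
  (B AND E) OR E = min(1, a+b) on (0.02, 0.83) = 0.85
  → value = 0.8500
Under Zadeh (min–max):
  B AND E = min(a, b) on (0.19, 0.83) = 0.19
  (B AND E) OR E = max(a, b) on (0.19, 0.83) = 0.83
  → value = 0.8300
|0.8500 − 0.8300| = 0.020

0.020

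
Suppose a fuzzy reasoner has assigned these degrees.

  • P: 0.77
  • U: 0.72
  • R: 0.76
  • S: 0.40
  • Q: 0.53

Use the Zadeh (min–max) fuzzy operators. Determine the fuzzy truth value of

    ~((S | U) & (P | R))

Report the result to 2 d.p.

S | U = max(a, b) on (0.40, 0.72) = 0.72
P | R = max(a, b) on (0.77, 0.76) = 0.77
(S | U) & (P | R) = min(a, b) on (0.72, 0.77) = 0.72
~((S | U) & (P | R)) = 1 − 0.72 = 0.28

0.28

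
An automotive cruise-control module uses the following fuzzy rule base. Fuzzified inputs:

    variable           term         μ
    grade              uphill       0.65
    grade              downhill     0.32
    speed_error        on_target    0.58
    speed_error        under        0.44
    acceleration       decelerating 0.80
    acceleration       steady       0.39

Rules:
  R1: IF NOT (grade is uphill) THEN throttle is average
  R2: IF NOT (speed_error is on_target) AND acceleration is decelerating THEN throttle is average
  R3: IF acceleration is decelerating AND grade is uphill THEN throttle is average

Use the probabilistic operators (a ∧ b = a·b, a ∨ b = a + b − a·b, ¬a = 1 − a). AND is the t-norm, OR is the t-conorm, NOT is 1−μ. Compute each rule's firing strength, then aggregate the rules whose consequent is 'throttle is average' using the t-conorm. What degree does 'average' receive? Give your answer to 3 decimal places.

0.793

R1: ¬uphill=1−0.65=0.35 → w = 0.3500
R2: ¬on_target=1−0.58=0.42, decelerating=0.80; AND[a·b] → w = 0.3360
R3: decelerating=0.80, uphill=0.65; AND[a·b] → w = 0.5200
Rules with consequent 'average': {R1, R2, R3} → strengths 0.3500, 0.3360, 0.5200
Aggregate via t-conorm [a + b − a·b]: 0.7928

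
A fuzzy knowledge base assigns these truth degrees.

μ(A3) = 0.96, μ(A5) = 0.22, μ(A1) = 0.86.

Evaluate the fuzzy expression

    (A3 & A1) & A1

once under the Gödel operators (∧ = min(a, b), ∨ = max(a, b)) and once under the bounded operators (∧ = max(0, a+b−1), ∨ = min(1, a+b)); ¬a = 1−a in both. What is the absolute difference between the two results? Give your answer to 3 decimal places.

Under Gödel:
  A3 & A1 = min(a, b) on (0.96, 0.86) = 0.86
  (A3 & A1) & A1 = min(a, b) on (0.86, 0.86) = 0.86
  → value = 0.8600
Under bounded:
  A3 & A1 = max(0, a+b−1) on (0.96, 0.86) = 0.82
  (A3 & A1) & A1 = max(0, a+b−1) on (0.82, 0.86) = 0.68
  → value = 0.6800
|0.8600 − 0.6800| = 0.180

0.180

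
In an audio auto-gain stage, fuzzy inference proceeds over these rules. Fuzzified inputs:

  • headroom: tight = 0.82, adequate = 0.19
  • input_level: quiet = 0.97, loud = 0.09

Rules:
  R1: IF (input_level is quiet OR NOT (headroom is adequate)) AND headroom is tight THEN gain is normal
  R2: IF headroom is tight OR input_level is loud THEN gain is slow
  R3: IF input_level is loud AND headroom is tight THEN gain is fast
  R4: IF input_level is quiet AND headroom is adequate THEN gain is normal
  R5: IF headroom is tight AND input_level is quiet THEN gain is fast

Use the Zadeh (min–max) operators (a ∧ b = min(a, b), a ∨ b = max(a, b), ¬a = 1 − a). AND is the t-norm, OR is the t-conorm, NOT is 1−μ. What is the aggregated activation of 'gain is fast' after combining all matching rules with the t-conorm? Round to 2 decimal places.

0.82

R1: (quiet=0.97 OR ¬adequate=1−0.19=0.81) = 0.97; AND[min(a, b)] with tight=0.82 → w = 0.82
R2: tight=0.82, loud=0.09; OR[max(a, b)] → w = 0.82
R3: loud=0.09, tight=0.82; AND[min(a, b)] → w = 0.09
R4: quiet=0.97, adequate=0.19; AND[min(a, b)] → w = 0.19
R5: tight=0.82, quiet=0.97; AND[min(a, b)] → w = 0.82
Rules with consequent 'fast': {R3, R5} → strengths 0.09, 0.82
Aggregate via t-conorm [max(a, b)]: 0.82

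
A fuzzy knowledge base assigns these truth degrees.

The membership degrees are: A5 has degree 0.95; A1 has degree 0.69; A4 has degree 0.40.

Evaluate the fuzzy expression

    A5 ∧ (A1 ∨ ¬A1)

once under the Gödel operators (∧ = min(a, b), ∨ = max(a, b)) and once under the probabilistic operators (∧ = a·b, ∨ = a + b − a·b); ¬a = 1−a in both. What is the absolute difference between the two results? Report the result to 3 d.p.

0.057

Under Gödel:
  ¬A1 = 1 − 0.69 = 0.31
  A1 ∨ ¬A1 = max(a, b) on (0.69, 0.31) = 0.69
  A5 ∧ (A1 ∨ ¬A1) = min(a, b) on (0.95, 0.69) = 0.69
  → value = 0.6900
Under probabilistic:
  ¬A1 = 1 − 0.6900 = 0.3100
  A1 ∨ ¬A1 = a + b − a·b on (0.6900, 0.3100) = 0.7861
  A5 ∧ (A1 ∨ ¬A1) = a·b on (0.9500, 0.7861) = 0.7468
  → value = 0.7468
|0.6900 − 0.7468| = 0.057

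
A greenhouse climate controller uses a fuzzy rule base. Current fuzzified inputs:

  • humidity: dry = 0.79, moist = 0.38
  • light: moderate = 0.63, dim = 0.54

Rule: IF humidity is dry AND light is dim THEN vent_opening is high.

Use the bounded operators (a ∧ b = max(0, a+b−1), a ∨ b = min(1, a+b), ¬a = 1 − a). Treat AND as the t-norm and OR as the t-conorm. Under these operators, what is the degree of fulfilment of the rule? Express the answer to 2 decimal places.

firing strength: dry=0.79, dim=0.54; AND[max(0, a+b−1)] → w = 0.33

0.33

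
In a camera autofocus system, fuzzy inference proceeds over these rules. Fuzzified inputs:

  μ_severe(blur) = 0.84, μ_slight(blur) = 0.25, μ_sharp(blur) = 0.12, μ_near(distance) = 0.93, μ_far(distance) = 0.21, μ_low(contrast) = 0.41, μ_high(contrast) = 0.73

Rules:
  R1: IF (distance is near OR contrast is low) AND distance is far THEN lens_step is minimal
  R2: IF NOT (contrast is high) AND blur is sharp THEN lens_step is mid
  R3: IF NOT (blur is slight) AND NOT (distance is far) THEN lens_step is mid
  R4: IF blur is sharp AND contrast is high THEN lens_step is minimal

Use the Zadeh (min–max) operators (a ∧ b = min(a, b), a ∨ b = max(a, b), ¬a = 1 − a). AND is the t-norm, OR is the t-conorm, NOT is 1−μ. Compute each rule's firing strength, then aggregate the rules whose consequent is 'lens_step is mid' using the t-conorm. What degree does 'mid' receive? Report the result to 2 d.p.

R1: (near=0.93 OR low=0.41) = 0.93; AND[min(a, b)] with far=0.21 → w = 0.21
R2: ¬high=1−0.73=0.27, sharp=0.12; AND[min(a, b)] → w = 0.12
R3: ¬slight=1−0.25=0.75, ¬far=1−0.21=0.79; AND[min(a, b)] → w = 0.75
R4: sharp=0.12, high=0.73; AND[min(a, b)] → w = 0.12
Rules with consequent 'mid': {R2, R3} → strengths 0.12, 0.75
Aggregate via t-conorm [max(a, b)]: 0.75

0.75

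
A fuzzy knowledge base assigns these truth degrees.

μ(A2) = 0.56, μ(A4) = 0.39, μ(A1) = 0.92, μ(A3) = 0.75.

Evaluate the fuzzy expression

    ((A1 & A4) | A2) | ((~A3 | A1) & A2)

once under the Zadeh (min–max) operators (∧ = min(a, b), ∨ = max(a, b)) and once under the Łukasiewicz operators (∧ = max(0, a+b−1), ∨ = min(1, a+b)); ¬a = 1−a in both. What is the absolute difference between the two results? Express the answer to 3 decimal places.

Under Zadeh (min–max):
  A1 & A4 = min(a, b) on (0.92, 0.39) = 0.39
  (A1 & A4) | A2 = max(a, b) on (0.39, 0.56) = 0.56
  ~A3 = 1 − 0.75 = 0.25
  ~A3 | A1 = max(a, b) on (0.25, 0.92) = 0.92
  (~A3 | A1) & A2 = min(a, b) on (0.92, 0.56) = 0.56
  ((A1 & A4) | A2) | ((~A3 | A1) & A2) = max(a, b) on (0.56, 0.56) = 0.56
  → value = 0.5600
Under Łukasiewicz:
  A1 & A4 = max(0, a+b−1) on (0.92, 0.39) = 0.31
  (A1 & A4) | A2 = min(1, a+b) on (0.31, 0.56) = 0.87
  ~A3 = 1 − 0.75 = 0.25
  ~A3 | A1 = min(1, a+b) on (0.25, 0.92) = 1.00
  (~A3 | A1) & A2 = max(0, a+b−1) on (1.00, 0.56) = 0.56
  ((A1 & A4) | A2) | ((~A3 | A1) & A2) = min(1, a+b) on (0.87, 0.56) = 1.00
  → value = 1.0000
|0.5600 − 1.0000| = 0.440

0.440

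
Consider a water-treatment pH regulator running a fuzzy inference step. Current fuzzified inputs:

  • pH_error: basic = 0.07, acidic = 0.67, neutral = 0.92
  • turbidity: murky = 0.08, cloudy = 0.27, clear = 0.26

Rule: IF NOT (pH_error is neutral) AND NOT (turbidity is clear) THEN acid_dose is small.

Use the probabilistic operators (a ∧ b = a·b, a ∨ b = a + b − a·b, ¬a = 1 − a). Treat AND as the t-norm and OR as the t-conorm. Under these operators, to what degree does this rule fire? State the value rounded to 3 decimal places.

0.059

firing strength: ¬neutral=1−0.92=0.08, ¬clear=1−0.26=0.74; AND[a·b] → w = 0.0592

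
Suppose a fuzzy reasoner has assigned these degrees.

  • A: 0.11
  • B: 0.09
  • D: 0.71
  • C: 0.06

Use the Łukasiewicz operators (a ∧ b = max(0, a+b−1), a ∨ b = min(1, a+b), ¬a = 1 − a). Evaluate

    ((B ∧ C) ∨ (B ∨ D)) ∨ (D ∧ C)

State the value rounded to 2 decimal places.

B ∧ C = max(0, a+b−1) on (0.09, 0.06) = 0.00
B ∨ D = min(1, a+b) on (0.09, 0.71) = 0.80
(B ∧ C) ∨ (B ∨ D) = min(1, a+b) on (0.00, 0.80) = 0.80
D ∧ C = max(0, a+b−1) on (0.71, 0.06) = 0.00
((B ∧ C) ∨ (B ∨ D)) ∨ (D ∧ C) = min(1, a+b) on (0.80, 0.00) = 0.80

0.80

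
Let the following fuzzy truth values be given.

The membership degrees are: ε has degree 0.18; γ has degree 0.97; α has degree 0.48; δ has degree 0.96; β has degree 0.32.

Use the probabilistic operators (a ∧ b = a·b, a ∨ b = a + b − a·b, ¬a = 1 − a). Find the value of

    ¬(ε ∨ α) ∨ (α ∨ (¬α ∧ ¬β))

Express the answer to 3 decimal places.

ε ∨ α = a + b − a·b on (0.1800, 0.4800) = 0.5736
¬(ε ∨ α) = 1 − 0.5736 = 0.4264
¬α = 1 − 0.4800 = 0.5200
¬β = 1 − 0.3200 = 0.6800
¬α ∧ ¬β = a·b on (0.5200, 0.6800) = 0.3536
α ∨ (¬α ∧ ¬β) = a + b − a·b on (0.4800, 0.3536) = 0.6639
¬(ε ∨ α) ∨ (α ∨ (¬α ∧ ¬β)) = a + b − a·b on (0.4264, 0.6639) = 0.8072

0.807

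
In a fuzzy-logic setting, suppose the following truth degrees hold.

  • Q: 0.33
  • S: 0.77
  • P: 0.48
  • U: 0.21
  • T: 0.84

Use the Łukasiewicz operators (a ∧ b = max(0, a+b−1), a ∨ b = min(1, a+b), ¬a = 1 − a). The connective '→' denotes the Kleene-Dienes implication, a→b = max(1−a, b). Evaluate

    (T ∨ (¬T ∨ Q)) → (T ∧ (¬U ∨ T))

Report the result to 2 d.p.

0.84

¬T = 1 − 0.84 = 0.16
¬T ∨ Q = min(1, a+b) on (0.16, 0.33) = 0.49
T ∨ (¬T ∨ Q) = min(1, a+b) on (0.84, 0.49) = 1.00
¬U = 1 − 0.21 = 0.79
¬U ∨ T = min(1, a+b) on (0.79, 0.84) = 1.00
T ∧ (¬U ∨ T) = max(0, a+b−1) on (0.84, 1.00) = 0.84
(T ∨ (¬T ∨ Q)) → (T ∧ (¬U ∨ T))  [Kleene-Dienes: max(1−a, b)] with a=1.00, b=0.84 → 0.84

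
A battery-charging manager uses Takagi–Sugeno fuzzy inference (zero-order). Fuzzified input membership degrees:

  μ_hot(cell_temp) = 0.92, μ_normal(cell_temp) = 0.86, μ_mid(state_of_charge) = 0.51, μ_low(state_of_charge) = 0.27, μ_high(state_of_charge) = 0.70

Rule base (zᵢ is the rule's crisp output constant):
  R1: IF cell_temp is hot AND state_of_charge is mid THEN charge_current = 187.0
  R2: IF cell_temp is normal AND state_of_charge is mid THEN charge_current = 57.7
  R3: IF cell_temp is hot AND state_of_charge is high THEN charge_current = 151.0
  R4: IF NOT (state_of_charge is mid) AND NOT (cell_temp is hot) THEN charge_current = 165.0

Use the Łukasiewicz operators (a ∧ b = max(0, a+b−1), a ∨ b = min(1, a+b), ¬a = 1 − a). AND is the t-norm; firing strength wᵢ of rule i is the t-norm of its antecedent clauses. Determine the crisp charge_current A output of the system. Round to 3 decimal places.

137.591

R1 (z=187.0): hot=0.92, mid=0.51; AND[max(0, a+b−1)] → w = 0.43
R2 (z=57.7): normal=0.86, mid=0.51; AND[max(0, a+b−1)] → w = 0.37
R3 (z=151.0): hot=0.92, high=0.70; AND[max(0, a+b−1)] → w = 0.62
R4 (z=165.0): ¬mid=1−0.51=0.49, ¬hot=1−0.92=0.08; AND[max(0, a+b−1)] → w = 0.00
Weighted average = (0.43·187.0 + 0.37·57.7 + 0.62·151.0 + 0.00·165.0) / (0.43 + 0.37 + 0.62 + 0.00)
  = 195.3790 / 1.4200 = 137.591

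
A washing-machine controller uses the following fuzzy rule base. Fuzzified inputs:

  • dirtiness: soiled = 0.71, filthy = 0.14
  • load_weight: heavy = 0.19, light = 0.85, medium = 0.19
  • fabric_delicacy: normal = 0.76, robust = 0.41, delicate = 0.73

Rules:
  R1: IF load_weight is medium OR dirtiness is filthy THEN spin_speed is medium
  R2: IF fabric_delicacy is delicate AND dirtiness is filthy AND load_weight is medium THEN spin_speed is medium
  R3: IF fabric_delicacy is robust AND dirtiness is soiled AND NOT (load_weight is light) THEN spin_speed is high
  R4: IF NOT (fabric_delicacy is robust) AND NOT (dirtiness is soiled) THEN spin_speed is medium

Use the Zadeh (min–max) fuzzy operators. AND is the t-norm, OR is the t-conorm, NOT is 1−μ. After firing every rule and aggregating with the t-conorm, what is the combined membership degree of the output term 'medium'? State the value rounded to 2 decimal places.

R1: medium=0.19, filthy=0.14; OR[max(a, b)] → w = 0.19
R2: delicate=0.73, filthy=0.14, medium=0.19; AND[min(a, b)] → w = 0.14
R3: robust=0.41, soiled=0.71, ¬light=1−0.85=0.15; AND[min(a, b)] → w = 0.15
R4: ¬robust=1−0.41=0.59, ¬soiled=1−0.71=0.29; AND[min(a, b)] → w = 0.29
Rules with consequent 'medium': {R1, R2, R4} → strengths 0.19, 0.14, 0.29
Aggregate via t-conorm [max(a, b)]: 0.29

0.29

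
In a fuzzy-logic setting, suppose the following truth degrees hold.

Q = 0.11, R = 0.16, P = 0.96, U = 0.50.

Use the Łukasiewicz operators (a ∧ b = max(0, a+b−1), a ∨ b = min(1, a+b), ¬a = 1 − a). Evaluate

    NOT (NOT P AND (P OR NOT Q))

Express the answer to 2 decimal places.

NOT P = 1 − 0.96 = 0.04
NOT Q = 1 − 0.11 = 0.89
P OR NOT Q = min(1, a+b) on (0.96, 0.89) = 1.00
NOT P AND (P OR NOT Q) = max(0, a+b−1) on (0.04, 1.00) = 0.04
NOT (NOT P AND (P OR NOT Q)) = 1 − 0.04 = 0.96

0.96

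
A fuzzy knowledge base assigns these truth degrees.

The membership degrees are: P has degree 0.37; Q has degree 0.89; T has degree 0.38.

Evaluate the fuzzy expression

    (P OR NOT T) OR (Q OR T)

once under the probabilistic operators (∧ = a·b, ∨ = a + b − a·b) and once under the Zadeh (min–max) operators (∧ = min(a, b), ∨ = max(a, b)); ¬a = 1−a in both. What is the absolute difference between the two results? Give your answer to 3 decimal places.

Under probabilistic:
  NOT T = 1 − 0.3800 = 0.6200
  P OR NOT T = a + b − a·b on (0.3700, 0.6200) = 0.7606
  Q OR T = a + b − a·b on (0.8900, 0.3800) = 0.9318
  (P OR NOT T) OR (Q OR T) = a + b − a·b on (0.7606, 0.9318) = 0.9837
  → value = 0.9837
Under Zadeh (min–max):
  NOT T = 1 − 0.38 = 0.62
  P OR NOT T = max(a, b) on (0.37, 0.62) = 0.62
  Q OR T = max(a, b) on (0.89, 0.38) = 0.89
  (P OR NOT T) OR (Q OR T) = max(a, b) on (0.62, 0.89) = 0.89
  → value = 0.8900
|0.9837 − 0.8900| = 0.094

0.094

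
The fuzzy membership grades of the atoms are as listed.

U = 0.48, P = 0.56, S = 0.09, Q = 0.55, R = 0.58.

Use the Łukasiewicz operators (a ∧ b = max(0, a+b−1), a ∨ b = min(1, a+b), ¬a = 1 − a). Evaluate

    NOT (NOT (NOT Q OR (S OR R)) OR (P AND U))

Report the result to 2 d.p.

NOT Q = 1 − 0.55 = 0.45
S OR R = min(1, a+b) on (0.09, 0.58) = 0.67
NOT Q OR (S OR R) = min(1, a+b) on (0.45, 0.67) = 1.00
NOT (NOT Q OR (S OR R)) = 1 − 1.00 = 0.00
P AND U = max(0, a+b−1) on (0.56, 0.48) = 0.04
NOT (NOT Q OR (S OR R)) OR (P AND U) = min(1, a+b) on (0.00, 0.04) = 0.04
NOT (NOT (NOT Q OR (S OR R)) OR (P AND U)) = 1 − 0.04 = 0.96

0.96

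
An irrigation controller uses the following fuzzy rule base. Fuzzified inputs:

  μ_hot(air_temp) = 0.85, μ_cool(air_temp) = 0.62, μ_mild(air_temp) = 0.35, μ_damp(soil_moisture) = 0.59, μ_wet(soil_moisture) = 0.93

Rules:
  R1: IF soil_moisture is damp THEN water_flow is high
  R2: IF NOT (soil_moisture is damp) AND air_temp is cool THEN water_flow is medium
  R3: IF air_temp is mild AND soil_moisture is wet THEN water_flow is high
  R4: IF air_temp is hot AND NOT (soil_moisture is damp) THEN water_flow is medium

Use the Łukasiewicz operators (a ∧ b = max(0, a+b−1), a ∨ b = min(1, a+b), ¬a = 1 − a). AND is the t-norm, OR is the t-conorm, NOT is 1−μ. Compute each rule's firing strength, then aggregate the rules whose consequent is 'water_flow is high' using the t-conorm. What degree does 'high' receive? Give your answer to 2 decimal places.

R1: damp=0.59 → w = 0.59
R2: ¬damp=1−0.59=0.41, cool=0.62; AND[max(0, a+b−1)] → w = 0.03
R3: mild=0.35, wet=0.93; AND[max(0, a+b−1)] → w = 0.28
R4: hot=0.85, ¬damp=1−0.59=0.41; AND[max(0, a+b−1)] → w = 0.26
Rules with consequent 'high': {R1, R3} → strengths 0.59, 0.28
Aggregate via t-conorm [min(1, a+b)]: 0.87

0.87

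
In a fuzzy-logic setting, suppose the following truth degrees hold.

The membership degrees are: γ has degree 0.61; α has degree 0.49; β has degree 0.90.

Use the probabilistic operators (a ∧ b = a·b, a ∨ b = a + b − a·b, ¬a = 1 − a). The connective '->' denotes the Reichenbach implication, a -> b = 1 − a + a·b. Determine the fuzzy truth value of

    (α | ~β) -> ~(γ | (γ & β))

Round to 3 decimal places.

0.554

~β = 1 − 0.9000 = 0.1000
α | ~β = a + b − a·b on (0.4900, 0.1000) = 0.5410
γ & β = a·b on (0.6100, 0.9000) = 0.5490
γ | (γ & β) = a + b − a·b on (0.6100, 0.5490) = 0.8241
~(γ | (γ & β)) = 1 − 0.8241 = 0.1759
(α | ~β) -> ~(γ | (γ & β))  [Reichenbach: 1 − a + a·b] with a=0.5410, b=0.1759 → 0.5542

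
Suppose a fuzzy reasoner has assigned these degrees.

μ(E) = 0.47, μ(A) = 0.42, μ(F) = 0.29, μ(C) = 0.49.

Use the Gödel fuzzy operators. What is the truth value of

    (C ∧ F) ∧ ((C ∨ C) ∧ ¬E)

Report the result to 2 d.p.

0.29

C ∧ F = min(a, b) on (0.49, 0.29) = 0.29
C ∨ C = max(a, b) on (0.49, 0.49) = 0.49
¬E = 1 − 0.47 = 0.53
(C ∨ C) ∧ ¬E = min(a, b) on (0.49, 0.53) = 0.49
(C ∧ F) ∧ ((C ∨ C) ∧ ¬E) = min(a, b) on (0.29, 0.49) = 0.29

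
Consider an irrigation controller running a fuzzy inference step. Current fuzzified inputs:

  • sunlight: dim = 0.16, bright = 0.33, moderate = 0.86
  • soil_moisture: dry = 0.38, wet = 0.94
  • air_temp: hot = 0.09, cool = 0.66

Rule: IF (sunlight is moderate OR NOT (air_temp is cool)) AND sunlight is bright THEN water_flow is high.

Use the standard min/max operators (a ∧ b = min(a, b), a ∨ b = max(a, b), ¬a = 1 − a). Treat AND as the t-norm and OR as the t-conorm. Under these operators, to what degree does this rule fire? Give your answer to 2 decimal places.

firing strength: (moderate=0.86 OR ¬cool=1−0.66=0.34) = 0.86; AND[min(a, b)] with bright=0.33 → w = 0.33

0.33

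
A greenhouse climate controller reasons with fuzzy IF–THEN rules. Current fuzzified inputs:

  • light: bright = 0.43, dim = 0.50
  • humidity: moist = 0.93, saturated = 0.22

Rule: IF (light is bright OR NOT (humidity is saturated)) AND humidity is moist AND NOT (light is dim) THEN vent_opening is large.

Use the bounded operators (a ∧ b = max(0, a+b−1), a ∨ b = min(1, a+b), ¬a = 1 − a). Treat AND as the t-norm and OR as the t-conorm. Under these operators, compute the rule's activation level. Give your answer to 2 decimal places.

0.43

firing strength: (bright=0.43 OR ¬saturated=1−0.22=0.78) = 1.00; AND[max(0, a+b−1)] with moist=0.93, ¬dim=1−0.50=0.50 → w = 0.43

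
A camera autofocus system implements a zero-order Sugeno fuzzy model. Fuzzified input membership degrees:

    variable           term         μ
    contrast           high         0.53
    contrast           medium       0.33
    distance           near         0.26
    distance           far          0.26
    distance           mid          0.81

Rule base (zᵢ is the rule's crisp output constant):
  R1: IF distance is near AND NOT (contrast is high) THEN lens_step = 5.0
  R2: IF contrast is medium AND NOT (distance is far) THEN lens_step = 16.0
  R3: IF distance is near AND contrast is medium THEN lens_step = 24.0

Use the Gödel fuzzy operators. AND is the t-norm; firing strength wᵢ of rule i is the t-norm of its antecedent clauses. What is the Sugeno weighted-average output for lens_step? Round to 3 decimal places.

15.082

R1 (z=5.0): near=0.26, ¬high=1−0.53=0.47; AND[min(a, b)] → w = 0.26
R2 (z=16.0): medium=0.33, ¬far=1−0.26=0.74; AND[min(a, b)] → w = 0.33
R3 (z=24.0): near=0.26, medium=0.33; AND[min(a, b)] → w = 0.26
Weighted average = (0.26·5.0 + 0.33·16.0 + 0.26·24.0) / (0.26 + 0.33 + 0.26)
  = 12.8200 / 0.8500 = 15.082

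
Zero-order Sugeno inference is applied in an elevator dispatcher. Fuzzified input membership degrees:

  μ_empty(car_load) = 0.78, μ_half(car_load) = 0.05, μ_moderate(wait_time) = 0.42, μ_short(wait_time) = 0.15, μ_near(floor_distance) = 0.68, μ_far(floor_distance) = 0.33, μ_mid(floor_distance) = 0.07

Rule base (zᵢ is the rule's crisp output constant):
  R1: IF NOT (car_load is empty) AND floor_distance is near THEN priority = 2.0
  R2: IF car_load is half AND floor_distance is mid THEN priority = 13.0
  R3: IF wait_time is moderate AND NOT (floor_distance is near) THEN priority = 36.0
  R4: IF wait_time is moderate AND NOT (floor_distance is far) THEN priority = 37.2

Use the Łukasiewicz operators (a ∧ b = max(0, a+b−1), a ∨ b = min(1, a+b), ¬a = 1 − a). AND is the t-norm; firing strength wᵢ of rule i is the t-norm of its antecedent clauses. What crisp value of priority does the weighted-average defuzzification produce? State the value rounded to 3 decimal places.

R1 (z=2.0): ¬empty=1−0.78=0.22, near=0.68; AND[max(0, a+b−1)] → w = 0.00
R2 (z=13.0): half=0.05, mid=0.07; AND[max(0, a+b−1)] → w = 0.00
R3 (z=36.0): moderate=0.42, ¬near=1−0.68=0.32; AND[max(0, a+b−1)] → w = 0.00
R4 (z=37.2): moderate=0.42, ¬far=1−0.33=0.67; AND[max(0, a+b−1)] → w = 0.09
Weighted average = (0.00·2.0 + 0.00·13.0 + 0.00·36.0 + 0.09·37.2) / (0.00 + 0.00 + 0.00 + 0.09)
  = 3.3480 / 0.0900 = 37.200

37.200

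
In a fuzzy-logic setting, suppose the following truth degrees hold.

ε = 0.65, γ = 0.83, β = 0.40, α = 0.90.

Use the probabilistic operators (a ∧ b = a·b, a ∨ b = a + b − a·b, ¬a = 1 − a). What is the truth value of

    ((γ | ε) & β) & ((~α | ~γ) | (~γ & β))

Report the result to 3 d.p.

0.114

γ | ε = a + b − a·b on (0.8300, 0.6500) = 0.9405
(γ | ε) & β = a·b on (0.9405, 0.4000) = 0.3762
~α = 1 − 0.9000 = 0.1000
~γ = 1 − 0.8300 = 0.1700
~α | ~γ = a + b − a·b on (0.1000, 0.1700) = 0.2530
~γ = 1 − 0.8300 = 0.1700
~γ & β = a·b on (0.1700, 0.4000) = 0.0680
(~α | ~γ) | (~γ & β) = a + b − a·b on (0.2530, 0.0680) = 0.3038
((γ | ε) & β) & ((~α | ~γ) | (~γ & β)) = a·b on (0.3762, 0.3038) = 0.1143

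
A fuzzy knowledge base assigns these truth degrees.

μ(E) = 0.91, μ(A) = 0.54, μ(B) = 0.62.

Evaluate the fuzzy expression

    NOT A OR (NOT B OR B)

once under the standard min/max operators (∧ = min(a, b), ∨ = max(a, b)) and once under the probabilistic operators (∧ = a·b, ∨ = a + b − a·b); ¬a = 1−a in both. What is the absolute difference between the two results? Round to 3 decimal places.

Under standard min/max:
  NOT A = 1 − 0.54 = 0.46
  NOT B = 1 − 0.62 = 0.38
  NOT B OR B = max(a, b) on (0.38, 0.62) = 0.62
  NOT A OR (NOT B OR B) = max(a, b) on (0.46, 0.62) = 0.62
  → value = 0.6200
Under probabilistic:
  NOT A = 1 − 0.5400 = 0.4600
  NOT B = 1 − 0.6200 = 0.3800
  NOT B OR B = a + b − a·b on (0.3800, 0.6200) = 0.7644
  NOT A OR (NOT B OR B) = a + b − a·b on (0.4600, 0.7644) = 0.8728
  → value = 0.8728
|0.6200 − 0.8728| = 0.253

0.253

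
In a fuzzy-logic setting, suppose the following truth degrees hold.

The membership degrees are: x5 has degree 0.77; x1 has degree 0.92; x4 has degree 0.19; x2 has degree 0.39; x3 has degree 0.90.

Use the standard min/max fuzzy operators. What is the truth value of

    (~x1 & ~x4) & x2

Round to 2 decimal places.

0.08

~x1 = 1 − 0.92 = 0.08
~x4 = 1 − 0.19 = 0.81
~x1 & ~x4 = min(a, b) on (0.08, 0.81) = 0.08
(~x1 & ~x4) & x2 = min(a, b) on (0.08, 0.39) = 0.08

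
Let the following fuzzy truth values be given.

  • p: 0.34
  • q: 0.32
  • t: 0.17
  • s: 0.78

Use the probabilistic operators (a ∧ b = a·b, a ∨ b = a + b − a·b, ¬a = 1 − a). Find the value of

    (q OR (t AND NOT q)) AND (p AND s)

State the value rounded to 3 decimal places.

NOT q = 1 − 0.3200 = 0.6800
t AND NOT q = a·b on (0.1700, 0.6800) = 0.1156
q OR (t AND NOT q) = a + b − a·b on (0.3200, 0.1156) = 0.3986
p AND s = a·b on (0.3400, 0.7800) = 0.2652
(q OR (t AND NOT q)) AND (p AND s) = a·b on (0.3986, 0.2652) = 0.1057

0.106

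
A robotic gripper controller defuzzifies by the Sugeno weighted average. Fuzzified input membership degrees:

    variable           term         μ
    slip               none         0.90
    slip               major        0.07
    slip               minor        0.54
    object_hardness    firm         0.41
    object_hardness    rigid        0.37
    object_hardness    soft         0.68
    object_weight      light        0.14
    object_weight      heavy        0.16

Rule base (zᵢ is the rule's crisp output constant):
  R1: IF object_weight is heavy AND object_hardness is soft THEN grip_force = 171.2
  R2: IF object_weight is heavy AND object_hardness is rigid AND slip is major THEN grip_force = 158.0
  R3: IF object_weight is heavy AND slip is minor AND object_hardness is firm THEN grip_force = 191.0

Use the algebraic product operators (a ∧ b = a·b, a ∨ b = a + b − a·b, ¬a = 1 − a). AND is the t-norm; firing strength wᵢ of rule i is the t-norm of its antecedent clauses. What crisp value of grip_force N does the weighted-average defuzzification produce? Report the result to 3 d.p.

175.559

R1 (z=171.2): heavy=0.16, soft=0.68; AND[a·b] → w = 0.1088
R2 (z=158.0): heavy=0.16, rigid=0.37, major=0.07; AND[a·b] → w = 0.0041
R3 (z=191.0): heavy=0.16, minor=0.54, firm=0.41; AND[a·b] → w = 0.0354
Weighted average = (0.1088·171.2 + 0.0041·158.0 + 0.0354·191.0) / (0.1088 + 0.0041 + 0.0354)
  = 26.0473 / 0.1484 = 175.559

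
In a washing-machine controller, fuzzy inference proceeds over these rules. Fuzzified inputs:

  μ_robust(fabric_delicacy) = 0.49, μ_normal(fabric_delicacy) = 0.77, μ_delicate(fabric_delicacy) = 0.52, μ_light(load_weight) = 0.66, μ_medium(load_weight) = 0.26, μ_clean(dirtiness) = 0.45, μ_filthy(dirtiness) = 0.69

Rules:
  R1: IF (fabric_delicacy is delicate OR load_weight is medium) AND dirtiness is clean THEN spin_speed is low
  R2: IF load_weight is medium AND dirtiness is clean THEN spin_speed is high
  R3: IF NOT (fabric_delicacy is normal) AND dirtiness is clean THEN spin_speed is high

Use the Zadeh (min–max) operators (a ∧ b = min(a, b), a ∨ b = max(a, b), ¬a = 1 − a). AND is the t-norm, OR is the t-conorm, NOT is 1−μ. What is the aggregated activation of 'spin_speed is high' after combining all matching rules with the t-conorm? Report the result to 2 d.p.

0.26

R1: (delicate=0.52 OR medium=0.26) = 0.52; AND[min(a, b)] with clean=0.45 → w = 0.45
R2: medium=0.26, clean=0.45; AND[min(a, b)] → w = 0.26
R3: ¬normal=1−0.77=0.23, clean=0.45; AND[min(a, b)] → w = 0.23
Rules with consequent 'high': {R2, R3} → strengths 0.26, 0.23
Aggregate via t-conorm [max(a, b)]: 0.26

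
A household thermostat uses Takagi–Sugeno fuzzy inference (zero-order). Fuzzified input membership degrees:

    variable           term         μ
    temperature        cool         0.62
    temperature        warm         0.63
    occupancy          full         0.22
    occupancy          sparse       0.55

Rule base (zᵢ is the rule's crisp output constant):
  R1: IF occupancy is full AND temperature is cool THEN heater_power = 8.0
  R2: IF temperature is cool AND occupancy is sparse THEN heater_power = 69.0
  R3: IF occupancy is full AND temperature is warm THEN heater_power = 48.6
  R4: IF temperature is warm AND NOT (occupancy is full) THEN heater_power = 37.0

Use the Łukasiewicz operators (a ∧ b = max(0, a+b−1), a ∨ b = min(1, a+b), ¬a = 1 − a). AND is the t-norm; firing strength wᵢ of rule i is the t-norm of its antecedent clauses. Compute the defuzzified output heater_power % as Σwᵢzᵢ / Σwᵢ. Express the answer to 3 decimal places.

R1 (z=8.0): full=0.22, cool=0.62; AND[max(0, a+b−1)] → w = 0.00
R2 (z=69.0): cool=0.62, sparse=0.55; AND[max(0, a+b−1)] → w = 0.17
R3 (z=48.6): full=0.22, warm=0.63; AND[max(0, a+b−1)] → w = 0.00
R4 (z=37.0): warm=0.63, ¬full=1−0.22=0.78; AND[max(0, a+b−1)] → w = 0.41
Weighted average = (0.00·8.0 + 0.17·69.0 + 0.00·48.6 + 0.41·37.0) / (0.00 + 0.17 + 0.00 + 0.41)
  = 26.9000 / 0.5800 = 46.379

46.379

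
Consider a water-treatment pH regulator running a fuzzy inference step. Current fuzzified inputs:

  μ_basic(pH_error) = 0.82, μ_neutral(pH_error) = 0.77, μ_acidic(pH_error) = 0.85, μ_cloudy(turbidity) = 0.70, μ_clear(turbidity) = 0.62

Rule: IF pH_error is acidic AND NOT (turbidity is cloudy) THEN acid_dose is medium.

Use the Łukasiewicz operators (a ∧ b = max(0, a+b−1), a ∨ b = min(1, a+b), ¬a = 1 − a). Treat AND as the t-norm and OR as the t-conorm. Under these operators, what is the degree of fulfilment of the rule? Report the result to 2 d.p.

0.15

firing strength: acidic=0.85, ¬cloudy=1−0.70=0.30; AND[max(0, a+b−1)] → w = 0.15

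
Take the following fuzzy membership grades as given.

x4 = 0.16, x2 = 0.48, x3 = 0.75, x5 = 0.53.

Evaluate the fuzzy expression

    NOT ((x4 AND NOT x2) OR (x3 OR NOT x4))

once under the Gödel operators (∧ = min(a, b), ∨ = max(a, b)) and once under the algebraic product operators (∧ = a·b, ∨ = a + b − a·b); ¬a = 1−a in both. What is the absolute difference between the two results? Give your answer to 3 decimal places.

Under Gödel:
  NOT x2 = 1 − 0.48 = 0.52
  x4 AND NOT x2 = min(a, b) on (0.16, 0.52) = 0.16
  NOT x4 = 1 − 0.16 = 0.84
  x3 OR NOT x4 = max(a, b) on (0.75, 0.84) = 0.84
  (x4 AND NOT x2) OR (x3 OR NOT x4) = max(a, b) on (0.16, 0.84) = 0.84
  NOT ((x4 AND NOT x2) OR (x3 OR NOT x4)) = 1 − 0.84 = 0.16
  → value = 0.1600
Under algebraic product:
  NOT x2 = 1 − 0.4800 = 0.5200
  x4 AND NOT x2 = a·b on (0.1600, 0.5200) = 0.0832
  NOT x4 = 1 − 0.1600 = 0.8400
  x3 OR NOT x4 = a + b − a·b on (0.7500, 0.8400) = 0.9600
  (x4 AND NOT x2) OR (x3 OR NOT x4) = a + b − a·b on (0.0832, 0.9600) = 0.9633
  NOT ((x4 AND NOT x2) OR (x3 OR NOT x4)) = 1 − 0.9633 = 0.0367
  → value = 0.0367
|0.1600 − 0.0367| = 0.123

0.123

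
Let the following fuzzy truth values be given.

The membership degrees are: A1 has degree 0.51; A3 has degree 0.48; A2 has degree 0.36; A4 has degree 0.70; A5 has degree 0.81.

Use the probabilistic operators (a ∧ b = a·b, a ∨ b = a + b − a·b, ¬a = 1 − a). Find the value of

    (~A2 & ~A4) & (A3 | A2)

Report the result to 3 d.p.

0.128

~A2 = 1 − 0.3600 = 0.6400
~A4 = 1 − 0.7000 = 0.3000
~A2 & ~A4 = a·b on (0.6400, 0.3000) = 0.1920
A3 | A2 = a + b − a·b on (0.4800, 0.3600) = 0.6672
(~A2 & ~A4) & (A3 | A2) = a·b on (0.1920, 0.6672) = 0.1281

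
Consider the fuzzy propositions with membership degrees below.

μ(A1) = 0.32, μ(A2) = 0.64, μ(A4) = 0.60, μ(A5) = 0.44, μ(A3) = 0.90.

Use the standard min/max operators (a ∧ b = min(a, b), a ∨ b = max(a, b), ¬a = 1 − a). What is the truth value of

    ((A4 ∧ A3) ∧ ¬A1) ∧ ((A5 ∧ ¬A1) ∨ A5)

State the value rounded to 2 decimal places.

A4 ∧ A3 = min(a, b) on (0.60, 0.90) = 0.60
¬A1 = 1 − 0.32 = 0.68
(A4 ∧ A3) ∧ ¬A1 = min(a, b) on (0.60, 0.68) = 0.60
¬A1 = 1 − 0.32 = 0.68
A5 ∧ ¬A1 = min(a, b) on (0.44, 0.68) = 0.44
(A5 ∧ ¬A1) ∨ A5 = max(a, b) on (0.44, 0.44) = 0.44
((A4 ∧ A3) ∧ ¬A1) ∧ ((A5 ∧ ¬A1) ∨ A5) = min(a, b) on (0.60, 0.44) = 0.44

0.44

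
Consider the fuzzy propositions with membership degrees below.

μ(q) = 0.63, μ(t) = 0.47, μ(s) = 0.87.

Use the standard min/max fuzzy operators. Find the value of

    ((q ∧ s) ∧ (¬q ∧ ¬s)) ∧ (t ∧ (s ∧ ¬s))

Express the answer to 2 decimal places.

q ∧ s = min(a, b) on (0.63, 0.87) = 0.63
¬q = 1 − 0.63 = 0.37
¬s = 1 − 0.87 = 0.13
¬q ∧ ¬s = min(a, b) on (0.37, 0.13) = 0.13
(q ∧ s) ∧ (¬q ∧ ¬s) = min(a, b) on (0.63, 0.13) = 0.13
¬s = 1 − 0.87 = 0.13
s ∧ ¬s = min(a, b) on (0.87, 0.13) = 0.13
t ∧ (s ∧ ¬s) = min(a, b) on (0.47, 0.13) = 0.13
((q ∧ s) ∧ (¬q ∧ ¬s)) ∧ (t ∧ (s ∧ ¬s)) = min(a, b) on (0.13, 0.13) = 0.13

0.13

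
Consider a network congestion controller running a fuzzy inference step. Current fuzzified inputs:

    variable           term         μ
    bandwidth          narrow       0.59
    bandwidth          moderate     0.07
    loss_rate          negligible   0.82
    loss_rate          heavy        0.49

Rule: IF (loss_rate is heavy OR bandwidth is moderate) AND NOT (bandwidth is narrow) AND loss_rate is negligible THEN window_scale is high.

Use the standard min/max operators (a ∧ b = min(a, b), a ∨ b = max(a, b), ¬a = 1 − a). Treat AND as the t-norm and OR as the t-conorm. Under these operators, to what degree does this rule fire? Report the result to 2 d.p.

0.41

firing strength: (heavy=0.49 OR moderate=0.07) = 0.49; AND[min(a, b)] with ¬narrow=1−0.59=0.41, negligible=0.82 → w = 0.41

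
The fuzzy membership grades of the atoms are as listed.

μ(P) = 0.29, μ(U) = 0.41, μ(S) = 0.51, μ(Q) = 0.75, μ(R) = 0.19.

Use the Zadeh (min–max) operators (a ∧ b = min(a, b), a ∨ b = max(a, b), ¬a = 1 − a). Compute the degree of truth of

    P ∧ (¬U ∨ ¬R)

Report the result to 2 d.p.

¬U = 1 − 0.41 = 0.59
¬R = 1 − 0.19 = 0.81
¬U ∨ ¬R = max(a, b) on (0.59, 0.81) = 0.81
P ∧ (¬U ∨ ¬R) = min(a, b) on (0.29, 0.81) = 0.29

0.29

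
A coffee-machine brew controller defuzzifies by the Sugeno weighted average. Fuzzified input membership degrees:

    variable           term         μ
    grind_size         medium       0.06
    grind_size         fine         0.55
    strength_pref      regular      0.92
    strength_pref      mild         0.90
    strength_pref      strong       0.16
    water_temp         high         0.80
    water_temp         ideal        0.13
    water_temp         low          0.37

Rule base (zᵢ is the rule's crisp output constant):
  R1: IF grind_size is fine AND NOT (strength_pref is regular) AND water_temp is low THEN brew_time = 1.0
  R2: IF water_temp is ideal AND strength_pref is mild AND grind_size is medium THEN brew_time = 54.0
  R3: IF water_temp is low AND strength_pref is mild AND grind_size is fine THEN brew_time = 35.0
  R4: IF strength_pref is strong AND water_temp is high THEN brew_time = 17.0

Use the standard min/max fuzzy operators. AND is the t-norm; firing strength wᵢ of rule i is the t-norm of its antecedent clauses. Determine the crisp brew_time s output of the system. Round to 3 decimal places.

R1 (z=1.0): fine=0.55, ¬regular=1−0.92=0.08, low=0.37; AND[min(a, b)] → w = 0.08
R2 (z=54.0): ideal=0.13, mild=0.90, medium=0.06; AND[min(a, b)] → w = 0.06
R3 (z=35.0): low=0.37, mild=0.90, fine=0.55; AND[min(a, b)] → w = 0.37
R4 (z=17.0): strong=0.16, high=0.80; AND[min(a, b)] → w = 0.16
Weighted average = (0.08·1.0 + 0.06·54.0 + 0.37·35.0 + 0.16·17.0) / (0.08 + 0.06 + 0.37 + 0.16)
  = 18.9900 / 0.6700 = 28.343

28.343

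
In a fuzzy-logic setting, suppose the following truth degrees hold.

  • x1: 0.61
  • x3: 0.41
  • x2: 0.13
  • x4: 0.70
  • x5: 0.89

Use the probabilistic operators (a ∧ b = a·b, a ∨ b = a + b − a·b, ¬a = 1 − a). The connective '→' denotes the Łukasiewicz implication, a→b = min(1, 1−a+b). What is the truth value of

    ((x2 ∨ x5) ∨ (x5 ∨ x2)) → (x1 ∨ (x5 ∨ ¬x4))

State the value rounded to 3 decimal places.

x2 ∨ x5 = a + b − a·b on (0.1300, 0.8900) = 0.9043
x5 ∨ x2 = a + b − a·b on (0.8900, 0.1300) = 0.9043
(x2 ∨ x5) ∨ (x5 ∨ x2) = a + b − a·b on (0.9043, 0.9043) = 0.9908
¬x4 = 1 − 0.7000 = 0.3000
x5 ∨ ¬x4 = a + b − a·b on (0.8900, 0.3000) = 0.9230
x1 ∨ (x5 ∨ ¬x4) = a + b − a·b on (0.6100, 0.9230) = 0.9700
((x2 ∨ x5) ∨ (x5 ∨ x2)) → (x1 ∨ (x5 ∨ ¬x4))  [Łukasiewicz: min(1, 1−a+b)] with a=0.9908, b=0.9700 → 0.9791

0.979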